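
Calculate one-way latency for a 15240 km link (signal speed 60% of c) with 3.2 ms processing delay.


Speed = 0.6 * 3e5 km/s = 180000 km/s
Propagation delay = 15240 / 180000 = 0.0847 s = 84.6667 ms
Processing delay = 3.2 ms
Total one-way latency = 87.8667 ms


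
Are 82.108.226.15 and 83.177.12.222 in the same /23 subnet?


Mask: 255.255.254.0
82.108.226.15 AND mask = 82.108.226.0
83.177.12.222 AND mask = 83.177.12.0
No, different subnets (82.108.226.0 vs 83.177.12.0)


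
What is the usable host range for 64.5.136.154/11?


Network: 64.0.0.0
Broadcast: 64.31.255.255
First usable = network + 1
Last usable = broadcast - 1
Range: 64.0.0.1 to 64.31.255.254


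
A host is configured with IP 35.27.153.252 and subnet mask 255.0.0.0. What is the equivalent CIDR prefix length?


Binary: 11111111.00000000.00000000.00000000
Count leading 1s
Prefix: /8


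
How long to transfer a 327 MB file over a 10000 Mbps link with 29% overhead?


Effective throughput = 10000 * (1 - 29/100) = 7100 Mbps
File size in Mb = 327 * 8 = 2616 Mb
Time = 2616 / 7100
Time = 0.3685 seconds


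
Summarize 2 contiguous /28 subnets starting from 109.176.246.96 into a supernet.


Original prefix: /28
Number of subnets: 2 = 2^1
New prefix = 28 - 1 = 27
Supernet: 109.176.246.96/27


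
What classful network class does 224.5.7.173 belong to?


First octet: 224
Binary: 11100000
1110xxxx -> Class D (224-239)
Class D (multicast), default mask N/A


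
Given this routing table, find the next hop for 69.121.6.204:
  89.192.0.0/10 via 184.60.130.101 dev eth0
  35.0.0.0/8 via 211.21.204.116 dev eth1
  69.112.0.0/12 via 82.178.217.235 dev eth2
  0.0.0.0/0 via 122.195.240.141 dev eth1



Longest prefix match for 69.121.6.204:
  /10 89.192.0.0: no
  /8 35.0.0.0: no
  /12 69.112.0.0: MATCH
  /0 0.0.0.0: MATCH
Selected: next-hop 82.178.217.235 via eth2 (matched /12)


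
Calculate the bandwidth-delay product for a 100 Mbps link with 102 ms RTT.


BDP = bandwidth * RTT
= 100 Mbps * 102 ms
= 100 * 1e6 * 102 / 1000 bits
= 10200000 bits
= 1275000 bytes
= 1245.1172 KB
BDP = 10200000 bits (1275000 bytes)


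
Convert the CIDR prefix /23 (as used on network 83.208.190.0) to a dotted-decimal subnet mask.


/23 means 23 network bits, 9 host bits
Binary: 11111111111111111111111000000000
Mask: 255.255.254.0


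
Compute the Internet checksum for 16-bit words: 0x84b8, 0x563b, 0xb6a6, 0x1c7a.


Sum all words (with carry folding):
+ 0x84b8 = 0x84b8
+ 0x563b = 0xdaf3
+ 0xb6a6 = 0x919a
+ 0x1c7a = 0xae14
One's complement: ~0xae14
Checksum = 0x51eb


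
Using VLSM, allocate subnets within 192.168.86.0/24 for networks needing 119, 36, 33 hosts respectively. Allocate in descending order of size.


119 hosts -> /25 (126 usable): 192.168.86.0/25
36 hosts -> /26 (62 usable): 192.168.86.128/26
33 hosts -> /26 (62 usable): 192.168.86.192/26
Allocation: 192.168.86.0/25 (119 hosts, 126 usable); 192.168.86.128/26 (36 hosts, 62 usable); 192.168.86.192/26 (33 hosts, 62 usable)


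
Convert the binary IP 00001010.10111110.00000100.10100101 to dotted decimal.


00001010 = 10
10111110 = 190
00000100 = 4
10100101 = 165
IP: 10.190.4.165


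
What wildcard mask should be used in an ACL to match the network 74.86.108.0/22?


Subnet mask: 255.255.252.0
Wildcard = 255.255.255.255 - subnet mask
255 - 255 = 0
255 - 255 = 0
255 - 252 = 3
255 - 0 = 255
Wildcard: 0.0.3.255


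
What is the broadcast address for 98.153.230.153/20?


Network: 98.153.224.0/20
Host bits = 12
Set all host bits to 1:
Broadcast: 98.153.239.255


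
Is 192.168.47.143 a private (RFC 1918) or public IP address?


RFC 1918 private ranges:
  10.0.0.0/8 (10.0.0.0 - 10.255.255.255)
  172.16.0.0/12 (172.16.0.0 - 172.31.255.255)
  192.168.0.0/16 (192.168.0.0 - 192.168.255.255)
Private (in 192.168.0.0/16)


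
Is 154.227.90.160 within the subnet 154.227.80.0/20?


Subnet network: 154.227.80.0
Test IP AND mask: 154.227.80.0
Yes, 154.227.90.160 is in 154.227.80.0/20


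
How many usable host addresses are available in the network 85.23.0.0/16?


Host bits = 32 - 16 = 16
Total addresses = 2^16 = 65536
Usable = total - 2 (network and broadcast)
Usable hosts: 65534


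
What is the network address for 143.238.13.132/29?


IP:   10001111.11101110.00001101.10000100
Mask: 11111111.11111111.11111111.11111000
AND operation:
Net:  10001111.11101110.00001101.10000000
Network: 143.238.13.128/29


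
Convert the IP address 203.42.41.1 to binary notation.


203 = 11001011
42 = 00101010
41 = 00101001
1 = 00000001
Binary: 11001011.00101010.00101001.00000001


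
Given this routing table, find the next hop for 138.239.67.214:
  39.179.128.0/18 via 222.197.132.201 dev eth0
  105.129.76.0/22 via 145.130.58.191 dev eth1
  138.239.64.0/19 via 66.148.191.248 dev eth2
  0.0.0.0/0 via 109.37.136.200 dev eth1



Longest prefix match for 138.239.67.214:
  /18 39.179.128.0: no
  /22 105.129.76.0: no
  /19 138.239.64.0: MATCH
  /0 0.0.0.0: MATCH
Selected: next-hop 66.148.191.248 via eth2 (matched /19)


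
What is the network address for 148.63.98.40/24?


IP:   10010100.00111111.01100010.00101000
Mask: 11111111.11111111.11111111.00000000
AND operation:
Net:  10010100.00111111.01100010.00000000
Network: 148.63.98.0/24


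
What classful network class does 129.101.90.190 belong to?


First octet: 129
Binary: 10000001
10xxxxxx -> Class B (128-191)
Class B, default mask 255.255.0.0 (/16)


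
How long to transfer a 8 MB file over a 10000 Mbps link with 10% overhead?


Effective throughput = 10000 * (1 - 10/100) = 9000 Mbps
File size in Mb = 8 * 8 = 64 Mb
Time = 64 / 9000
Time = 0.0071 seconds


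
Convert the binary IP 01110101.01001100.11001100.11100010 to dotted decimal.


01110101 = 117
01001100 = 76
11001100 = 204
11100010 = 226
IP: 117.76.204.226


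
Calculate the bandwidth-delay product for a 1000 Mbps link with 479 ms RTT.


BDP = bandwidth * RTT
= 1000 Mbps * 479 ms
= 1000 * 1e6 * 479 / 1000 bits
= 479000000 bits
= 59875000 bytes
= 58471.6797 KB
BDP = 479000000 bits (59875000 bytes)


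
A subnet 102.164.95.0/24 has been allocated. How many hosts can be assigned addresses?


Host bits = 32 - 24 = 8
Total addresses = 2^8 = 256
Usable = total - 2 (network and broadcast)
Usable hosts: 254


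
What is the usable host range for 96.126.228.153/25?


Network: 96.126.228.128
Broadcast: 96.126.228.255
First usable = network + 1
Last usable = broadcast - 1
Range: 96.126.228.129 to 96.126.228.254


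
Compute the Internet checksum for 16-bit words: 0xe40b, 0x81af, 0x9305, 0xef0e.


Sum all words (with carry folding):
+ 0xe40b = 0xe40b
+ 0x81af = 0x65bb
+ 0x9305 = 0xf8c0
+ 0xef0e = 0xe7cf
One's complement: ~0xe7cf
Checksum = 0x1830


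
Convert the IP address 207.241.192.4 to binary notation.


207 = 11001111
241 = 11110001
192 = 11000000
4 = 00000100
Binary: 11001111.11110001.11000000.00000100


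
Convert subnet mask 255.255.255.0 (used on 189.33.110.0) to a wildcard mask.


Subnet mask: 255.255.255.0
Wildcard = 255.255.255.255 - subnet mask
255 - 255 = 0
255 - 255 = 0
255 - 255 = 0
255 - 0 = 255
Wildcard: 0.0.0.255


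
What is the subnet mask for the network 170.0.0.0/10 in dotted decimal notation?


/10 means 10 network bits, 22 host bits
Binary: 11111111110000000000000000000000
Mask: 255.192.0.0


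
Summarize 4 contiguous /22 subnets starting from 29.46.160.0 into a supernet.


Original prefix: /22
Number of subnets: 4 = 2^2
New prefix = 22 - 2 = 20
Supernet: 29.46.160.0/20


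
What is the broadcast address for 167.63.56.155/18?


Network: 167.63.0.0/18
Host bits = 14
Set all host bits to 1:
Broadcast: 167.63.63.255


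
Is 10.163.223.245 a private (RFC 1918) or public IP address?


RFC 1918 private ranges:
  10.0.0.0/8 (10.0.0.0 - 10.255.255.255)
  172.16.0.0/12 (172.16.0.0 - 172.31.255.255)
  192.168.0.0/16 (192.168.0.0 - 192.168.255.255)
Private (in 10.0.0.0/8)


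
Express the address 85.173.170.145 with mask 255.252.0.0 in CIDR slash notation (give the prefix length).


Binary: 11111111.11111100.00000000.00000000
Count leading 1s
Prefix: /14


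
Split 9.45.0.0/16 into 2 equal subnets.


New prefix = 16 + 1 = 17
Each subnet has 32768 addresses
  9.45.0.0/17
  9.45.128.0/17
Subnets: 9.45.0.0/17, 9.45.128.0/17


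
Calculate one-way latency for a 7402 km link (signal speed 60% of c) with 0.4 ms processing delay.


Speed = 0.6 * 3e5 km/s = 180000 km/s
Propagation delay = 7402 / 180000 = 0.0411 s = 41.1222 ms
Processing delay = 0.4 ms
Total one-way latency = 41.5222 ms


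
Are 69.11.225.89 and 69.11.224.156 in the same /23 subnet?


Mask: 255.255.254.0
69.11.225.89 AND mask = 69.11.224.0
69.11.224.156 AND mask = 69.11.224.0
Yes, same subnet (69.11.224.0)


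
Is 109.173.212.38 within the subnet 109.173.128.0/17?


Subnet network: 109.173.128.0
Test IP AND mask: 109.173.128.0
Yes, 109.173.212.38 is in 109.173.128.0/17


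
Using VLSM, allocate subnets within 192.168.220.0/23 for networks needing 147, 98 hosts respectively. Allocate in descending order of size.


147 hosts -> /24 (254 usable): 192.168.220.0/24
98 hosts -> /25 (126 usable): 192.168.221.0/25
Allocation: 192.168.220.0/24 (147 hosts, 254 usable); 192.168.221.0/25 (98 hosts, 126 usable)


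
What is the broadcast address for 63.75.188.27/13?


Network: 63.72.0.0/13
Host bits = 19
Set all host bits to 1:
Broadcast: 63.79.255.255


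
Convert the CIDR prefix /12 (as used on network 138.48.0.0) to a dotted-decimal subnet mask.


/12 means 12 network bits, 20 host bits
Binary: 11111111111100000000000000000000
Mask: 255.240.0.0


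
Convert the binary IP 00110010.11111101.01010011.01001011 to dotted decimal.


00110010 = 50
11111101 = 253
01010011 = 83
01001011 = 75
IP: 50.253.83.75


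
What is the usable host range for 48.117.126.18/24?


Network: 48.117.126.0
Broadcast: 48.117.126.255
First usable = network + 1
Last usable = broadcast - 1
Range: 48.117.126.1 to 48.117.126.254


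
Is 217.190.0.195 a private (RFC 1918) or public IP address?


RFC 1918 private ranges:
  10.0.0.0/8 (10.0.0.0 - 10.255.255.255)
  172.16.0.0/12 (172.16.0.0 - 172.31.255.255)
  192.168.0.0/16 (192.168.0.0 - 192.168.255.255)
Public (not in any RFC 1918 range)


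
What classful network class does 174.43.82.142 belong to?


First octet: 174
Binary: 10101110
10xxxxxx -> Class B (128-191)
Class B, default mask 255.255.0.0 (/16)


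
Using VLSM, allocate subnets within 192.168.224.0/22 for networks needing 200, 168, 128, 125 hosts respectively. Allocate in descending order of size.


200 hosts -> /24 (254 usable): 192.168.224.0/24
168 hosts -> /24 (254 usable): 192.168.225.0/24
128 hosts -> /24 (254 usable): 192.168.226.0/24
125 hosts -> /25 (126 usable): 192.168.227.0/25
Allocation: 192.168.224.0/24 (200 hosts, 254 usable); 192.168.225.0/24 (168 hosts, 254 usable); 192.168.226.0/24 (128 hosts, 254 usable); 192.168.227.0/25 (125 hosts, 126 usable)


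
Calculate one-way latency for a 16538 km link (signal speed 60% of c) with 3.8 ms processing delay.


Speed = 0.6 * 3e5 km/s = 180000 km/s
Propagation delay = 16538 / 180000 = 0.0919 s = 91.8778 ms
Processing delay = 3.8 ms
Total one-way latency = 95.6778 ms


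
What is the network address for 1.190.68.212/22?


IP:   00000001.10111110.01000100.11010100
Mask: 11111111.11111111.11111100.00000000
AND operation:
Net:  00000001.10111110.01000100.00000000
Network: 1.190.68.0/22


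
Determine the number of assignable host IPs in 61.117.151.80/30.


Host bits = 32 - 30 = 2
Total addresses = 2^2 = 4
Usable = total - 2 (network and broadcast)
Usable hosts: 2


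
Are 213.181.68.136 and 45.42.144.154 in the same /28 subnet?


Mask: 255.255.255.240
213.181.68.136 AND mask = 213.181.68.128
45.42.144.154 AND mask = 45.42.144.144
No, different subnets (213.181.68.128 vs 45.42.144.144)


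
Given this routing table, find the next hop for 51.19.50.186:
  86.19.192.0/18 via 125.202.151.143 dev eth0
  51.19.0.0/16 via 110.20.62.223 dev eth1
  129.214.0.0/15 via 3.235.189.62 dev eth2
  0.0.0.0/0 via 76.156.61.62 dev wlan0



Longest prefix match for 51.19.50.186:
  /18 86.19.192.0: no
  /16 51.19.0.0: MATCH
  /15 129.214.0.0: no
  /0 0.0.0.0: MATCH
Selected: next-hop 110.20.62.223 via eth1 (matched /16)


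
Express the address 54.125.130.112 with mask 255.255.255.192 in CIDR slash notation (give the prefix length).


Binary: 11111111.11111111.11111111.11000000
Count leading 1s
Prefix: /26


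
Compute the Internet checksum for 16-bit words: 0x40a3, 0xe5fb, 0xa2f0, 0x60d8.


Sum all words (with carry folding):
+ 0x40a3 = 0x40a3
+ 0xe5fb = 0x269f
+ 0xa2f0 = 0xc98f
+ 0x60d8 = 0x2a68
One's complement: ~0x2a68
Checksum = 0xd597


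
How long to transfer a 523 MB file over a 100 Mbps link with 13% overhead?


Effective throughput = 100 * (1 - 13/100) = 87 Mbps
File size in Mb = 523 * 8 = 4184 Mb
Time = 4184 / 87
Time = 48.092 seconds


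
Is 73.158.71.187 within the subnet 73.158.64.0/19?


Subnet network: 73.158.64.0
Test IP AND mask: 73.158.64.0
Yes, 73.158.71.187 is in 73.158.64.0/19


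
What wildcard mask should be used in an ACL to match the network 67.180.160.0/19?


Subnet mask: 255.255.224.0
Wildcard = 255.255.255.255 - subnet mask
255 - 255 = 0
255 - 255 = 0
255 - 224 = 31
255 - 0 = 255
Wildcard: 0.0.31.255


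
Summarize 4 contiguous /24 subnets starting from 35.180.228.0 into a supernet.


Original prefix: /24
Number of subnets: 4 = 2^2
New prefix = 24 - 2 = 22
Supernet: 35.180.228.0/22


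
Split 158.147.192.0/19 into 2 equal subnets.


New prefix = 19 + 1 = 20
Each subnet has 4096 addresses
  158.147.192.0/20
  158.147.208.0/20
Subnets: 158.147.192.0/20, 158.147.208.0/20


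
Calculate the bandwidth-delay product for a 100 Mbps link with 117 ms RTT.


BDP = bandwidth * RTT
= 100 Mbps * 117 ms
= 100 * 1e6 * 117 / 1000 bits
= 11700000 bits
= 1462500 bytes
= 1428.2227 KB
BDP = 11700000 bits (1462500 bytes)


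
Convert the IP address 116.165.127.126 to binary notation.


116 = 01110100
165 = 10100101
127 = 01111111
126 = 01111110
Binary: 01110100.10100101.01111111.01111110


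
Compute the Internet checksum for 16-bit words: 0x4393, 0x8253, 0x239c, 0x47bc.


Sum all words (with carry folding):
+ 0x4393 = 0x4393
+ 0x8253 = 0xc5e6
+ 0x239c = 0xe982
+ 0x47bc = 0x313f
One's complement: ~0x313f
Checksum = 0xcec0


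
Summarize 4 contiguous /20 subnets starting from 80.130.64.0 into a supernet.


Original prefix: /20
Number of subnets: 4 = 2^2
New prefix = 20 - 2 = 18
Supernet: 80.130.64.0/18


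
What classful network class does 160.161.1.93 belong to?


First octet: 160
Binary: 10100000
10xxxxxx -> Class B (128-191)
Class B, default mask 255.255.0.0 (/16)


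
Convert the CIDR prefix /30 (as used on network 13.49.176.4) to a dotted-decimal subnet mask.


/30 means 30 network bits, 2 host bits
Binary: 11111111111111111111111111111100
Mask: 255.255.255.252


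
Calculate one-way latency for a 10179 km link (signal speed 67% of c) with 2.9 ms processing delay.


Speed = 0.67 * 3e5 km/s = 201000 km/s
Propagation delay = 10179 / 201000 = 0.0506 s = 50.6418 ms
Processing delay = 2.9 ms
Total one-way latency = 53.5418 ms


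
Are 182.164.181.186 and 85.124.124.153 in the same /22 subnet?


Mask: 255.255.252.0
182.164.181.186 AND mask = 182.164.180.0
85.124.124.153 AND mask = 85.124.124.0
No, different subnets (182.164.180.0 vs 85.124.124.0)


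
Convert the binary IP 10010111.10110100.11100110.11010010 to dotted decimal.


10010111 = 151
10110100 = 180
11100110 = 230
11010010 = 210
IP: 151.180.230.210


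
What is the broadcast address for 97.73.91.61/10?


Network: 97.64.0.0/10
Host bits = 22
Set all host bits to 1:
Broadcast: 97.127.255.255


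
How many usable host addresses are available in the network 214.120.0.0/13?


Host bits = 32 - 13 = 19
Total addresses = 2^19 = 524288
Usable = total - 2 (network and broadcast)
Usable hosts: 524286


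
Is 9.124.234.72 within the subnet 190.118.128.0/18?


Subnet network: 190.118.128.0
Test IP AND mask: 9.124.192.0
No, 9.124.234.72 is not in 190.118.128.0/18


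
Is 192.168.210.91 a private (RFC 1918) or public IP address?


RFC 1918 private ranges:
  10.0.0.0/8 (10.0.0.0 - 10.255.255.255)
  172.16.0.0/12 (172.16.0.0 - 172.31.255.255)
  192.168.0.0/16 (192.168.0.0 - 192.168.255.255)
Private (in 192.168.0.0/16)


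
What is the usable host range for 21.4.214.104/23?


Network: 21.4.214.0
Broadcast: 21.4.215.255
First usable = network + 1
Last usable = broadcast - 1
Range: 21.4.214.1 to 21.4.215.254


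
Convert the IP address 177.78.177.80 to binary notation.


177 = 10110001
78 = 01001110
177 = 10110001
80 = 01010000
Binary: 10110001.01001110.10110001.01010000


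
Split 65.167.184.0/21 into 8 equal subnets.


New prefix = 21 + 3 = 24
Each subnet has 256 addresses
  65.167.184.0/24
  65.167.185.0/24
  65.167.186.0/24
  65.167.187.0/24
  65.167.188.0/24
  65.167.189.0/24
  65.167.190.0/24
  65.167.191.0/24
Subnets: 65.167.184.0/24, 65.167.185.0/24, 65.167.186.0/24, 65.167.187.0/24, 65.167.188.0/24, 65.167.189.0/24, 65.167.190.0/24, 65.167.191.0/24


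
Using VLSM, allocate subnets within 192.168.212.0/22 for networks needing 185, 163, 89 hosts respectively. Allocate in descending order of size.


185 hosts -> /24 (254 usable): 192.168.212.0/24
163 hosts -> /24 (254 usable): 192.168.213.0/24
89 hosts -> /25 (126 usable): 192.168.214.0/25
Allocation: 192.168.212.0/24 (185 hosts, 254 usable); 192.168.213.0/24 (163 hosts, 254 usable); 192.168.214.0/25 (89 hosts, 126 usable)


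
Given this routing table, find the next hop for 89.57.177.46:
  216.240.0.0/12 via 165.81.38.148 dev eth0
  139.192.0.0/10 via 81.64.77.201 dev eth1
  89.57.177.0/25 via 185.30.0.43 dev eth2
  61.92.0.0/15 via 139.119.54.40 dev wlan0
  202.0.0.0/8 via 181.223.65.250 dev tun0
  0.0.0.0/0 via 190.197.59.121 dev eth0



Longest prefix match for 89.57.177.46:
  /12 216.240.0.0: no
  /10 139.192.0.0: no
  /25 89.57.177.0: MATCH
  /15 61.92.0.0: no
  /8 202.0.0.0: no
  /0 0.0.0.0: MATCH
Selected: next-hop 185.30.0.43 via eth2 (matched /25)


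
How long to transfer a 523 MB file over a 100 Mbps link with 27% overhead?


Effective throughput = 100 * (1 - 27/100) = 73 Mbps
File size in Mb = 523 * 8 = 4184 Mb
Time = 4184 / 73
Time = 57.3151 seconds


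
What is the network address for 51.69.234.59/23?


IP:   00110011.01000101.11101010.00111011
Mask: 11111111.11111111.11111110.00000000
AND operation:
Net:  00110011.01000101.11101010.00000000
Network: 51.69.234.0/23


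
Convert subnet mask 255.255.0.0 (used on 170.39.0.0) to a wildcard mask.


Subnet mask: 255.255.0.0
Wildcard = 255.255.255.255 - subnet mask
255 - 255 = 0
255 - 255 = 0
255 - 0 = 255
255 - 0 = 255
Wildcard: 0.0.255.255


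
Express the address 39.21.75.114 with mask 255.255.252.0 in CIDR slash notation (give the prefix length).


Binary: 11111111.11111111.11111100.00000000
Count leading 1s
Prefix: /22


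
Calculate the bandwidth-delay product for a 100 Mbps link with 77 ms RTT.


BDP = bandwidth * RTT
= 100 Mbps * 77 ms
= 100 * 1e6 * 77 / 1000 bits
= 7700000 bits
= 962500 bytes
= 939.9414 KB
BDP = 7700000 bits (962500 bytes)


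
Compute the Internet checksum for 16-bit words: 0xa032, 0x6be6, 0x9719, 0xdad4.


Sum all words (with carry folding):
+ 0xa032 = 0xa032
+ 0x6be6 = 0x0c19
+ 0x9719 = 0xa332
+ 0xdad4 = 0x7e07
One's complement: ~0x7e07
Checksum = 0x81f8


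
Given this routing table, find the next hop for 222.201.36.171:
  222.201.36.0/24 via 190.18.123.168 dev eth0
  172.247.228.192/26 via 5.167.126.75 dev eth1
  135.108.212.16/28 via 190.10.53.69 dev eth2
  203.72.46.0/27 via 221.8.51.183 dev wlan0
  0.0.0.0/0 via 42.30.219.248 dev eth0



Longest prefix match for 222.201.36.171:
  /24 222.201.36.0: MATCH
  /26 172.247.228.192: no
  /28 135.108.212.16: no
  /27 203.72.46.0: no
  /0 0.0.0.0: MATCH
Selected: next-hop 190.18.123.168 via eth0 (matched /24)


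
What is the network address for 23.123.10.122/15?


IP:   00010111.01111011.00001010.01111010
Mask: 11111111.11111110.00000000.00000000
AND operation:
Net:  00010111.01111010.00000000.00000000
Network: 23.122.0.0/15


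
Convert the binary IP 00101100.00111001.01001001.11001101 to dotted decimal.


00101100 = 44
00111001 = 57
01001001 = 73
11001101 = 205
IP: 44.57.73.205


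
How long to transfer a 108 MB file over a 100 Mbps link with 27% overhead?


Effective throughput = 100 * (1 - 27/100) = 73 Mbps
File size in Mb = 108 * 8 = 864 Mb
Time = 864 / 73
Time = 11.8356 seconds


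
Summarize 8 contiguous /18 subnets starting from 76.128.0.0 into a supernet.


Original prefix: /18
Number of subnets: 8 = 2^3
New prefix = 18 - 3 = 15
Supernet: 76.128.0.0/15


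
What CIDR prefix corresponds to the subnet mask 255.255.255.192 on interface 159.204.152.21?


Binary: 11111111.11111111.11111111.11000000
Count leading 1s
Prefix: /26


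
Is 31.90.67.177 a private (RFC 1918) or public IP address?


RFC 1918 private ranges:
  10.0.0.0/8 (10.0.0.0 - 10.255.255.255)
  172.16.0.0/12 (172.16.0.0 - 172.31.255.255)
  192.168.0.0/16 (192.168.0.0 - 192.168.255.255)
Public (not in any RFC 1918 range)


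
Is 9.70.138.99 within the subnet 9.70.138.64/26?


Subnet network: 9.70.138.64
Test IP AND mask: 9.70.138.64
Yes, 9.70.138.99 is in 9.70.138.64/26


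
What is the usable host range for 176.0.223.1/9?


Network: 176.0.0.0
Broadcast: 176.127.255.255
First usable = network + 1
Last usable = broadcast - 1
Range: 176.0.0.1 to 176.127.255.254


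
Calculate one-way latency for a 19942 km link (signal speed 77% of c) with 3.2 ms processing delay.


Speed = 0.77 * 3e5 km/s = 231000 km/s
Propagation delay = 19942 / 231000 = 0.0863 s = 86.329 ms
Processing delay = 3.2 ms
Total one-way latency = 89.529 ms


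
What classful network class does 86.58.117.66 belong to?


First octet: 86
Binary: 01010110
0xxxxxxx -> Class A (1-126)
Class A, default mask 255.0.0.0 (/8)


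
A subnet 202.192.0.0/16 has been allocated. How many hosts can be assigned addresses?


Host bits = 32 - 16 = 16
Total addresses = 2^16 = 65536
Usable = total - 2 (network and broadcast)
Usable hosts: 65534


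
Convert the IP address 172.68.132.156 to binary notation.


172 = 10101100
68 = 01000100
132 = 10000100
156 = 10011100
Binary: 10101100.01000100.10000100.10011100


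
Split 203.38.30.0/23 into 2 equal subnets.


New prefix = 23 + 1 = 24
Each subnet has 256 addresses
  203.38.30.0/24
  203.38.31.0/24
Subnets: 203.38.30.0/24, 203.38.31.0/24


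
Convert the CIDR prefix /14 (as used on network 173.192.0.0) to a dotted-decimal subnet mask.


/14 means 14 network bits, 18 host bits
Binary: 11111111111111000000000000000000
Mask: 255.252.0.0


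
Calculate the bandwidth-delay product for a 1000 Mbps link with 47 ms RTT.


BDP = bandwidth * RTT
= 1000 Mbps * 47 ms
= 1000 * 1e6 * 47 / 1000 bits
= 47000000 bits
= 5875000 bytes
= 5737.3047 KB
BDP = 47000000 bits (5875000 bytes)


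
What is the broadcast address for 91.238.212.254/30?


Network: 91.238.212.252/30
Host bits = 2
Set all host bits to 1:
Broadcast: 91.238.212.255


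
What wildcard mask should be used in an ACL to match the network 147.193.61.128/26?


Subnet mask: 255.255.255.192
Wildcard = 255.255.255.255 - subnet mask
255 - 255 = 0
255 - 255 = 0
255 - 255 = 0
255 - 192 = 63
Wildcard: 0.0.0.63


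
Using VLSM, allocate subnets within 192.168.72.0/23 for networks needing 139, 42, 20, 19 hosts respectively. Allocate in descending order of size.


139 hosts -> /24 (254 usable): 192.168.72.0/24
42 hosts -> /26 (62 usable): 192.168.73.0/26
20 hosts -> /27 (30 usable): 192.168.73.64/27
19 hosts -> /27 (30 usable): 192.168.73.96/27
Allocation: 192.168.72.0/24 (139 hosts, 254 usable); 192.168.73.0/26 (42 hosts, 62 usable); 192.168.73.64/27 (20 hosts, 30 usable); 192.168.73.96/27 (19 hosts, 30 usable)


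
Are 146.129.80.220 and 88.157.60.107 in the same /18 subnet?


Mask: 255.255.192.0
146.129.80.220 AND mask = 146.129.64.0
88.157.60.107 AND mask = 88.157.0.0
No, different subnets (146.129.64.0 vs 88.157.0.0)


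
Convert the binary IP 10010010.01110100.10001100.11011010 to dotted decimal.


10010010 = 146
01110100 = 116
10001100 = 140
11011010 = 218
IP: 146.116.140.218


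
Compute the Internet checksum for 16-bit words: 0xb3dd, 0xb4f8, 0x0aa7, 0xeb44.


Sum all words (with carry folding):
+ 0xb3dd = 0xb3dd
+ 0xb4f8 = 0x68d6
+ 0x0aa7 = 0x737d
+ 0xeb44 = 0x5ec2
One's complement: ~0x5ec2
Checksum = 0xa13d


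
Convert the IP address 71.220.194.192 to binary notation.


71 = 01000111
220 = 11011100
194 = 11000010
192 = 11000000
Binary: 01000111.11011100.11000010.11000000


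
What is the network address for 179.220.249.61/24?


IP:   10110011.11011100.11111001.00111101
Mask: 11111111.11111111.11111111.00000000
AND operation:
Net:  10110011.11011100.11111001.00000000
Network: 179.220.249.0/24


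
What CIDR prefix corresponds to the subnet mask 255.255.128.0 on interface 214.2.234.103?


Binary: 11111111.11111111.10000000.00000000
Count leading 1s
Prefix: /17


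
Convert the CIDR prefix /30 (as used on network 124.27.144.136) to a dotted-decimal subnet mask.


/30 means 30 network bits, 2 host bits
Binary: 11111111111111111111111111111100
Mask: 255.255.255.252


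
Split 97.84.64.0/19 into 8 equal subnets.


New prefix = 19 + 3 = 22
Each subnet has 1024 addresses
  97.84.64.0/22
  97.84.68.0/22
  97.84.72.0/22
  97.84.76.0/22
  97.84.80.0/22
  97.84.84.0/22
  97.84.88.0/22
  97.84.92.0/22
Subnets: 97.84.64.0/22, 97.84.68.0/22, 97.84.72.0/22, 97.84.76.0/22, 97.84.80.0/22, 97.84.84.0/22, 97.84.88.0/22, 97.84.92.0/22


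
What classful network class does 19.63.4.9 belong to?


First octet: 19
Binary: 00010011
0xxxxxxx -> Class A (1-126)
Class A, default mask 255.0.0.0 (/8)


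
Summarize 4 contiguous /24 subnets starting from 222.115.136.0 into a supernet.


Original prefix: /24
Number of subnets: 4 = 2^2
New prefix = 24 - 2 = 22
Supernet: 222.115.136.0/22


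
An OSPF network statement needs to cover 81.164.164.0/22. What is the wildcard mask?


Subnet mask: 255.255.252.0
Wildcard = 255.255.255.255 - subnet mask
255 - 255 = 0
255 - 255 = 0
255 - 252 = 3
255 - 0 = 255
Wildcard: 0.0.3.255


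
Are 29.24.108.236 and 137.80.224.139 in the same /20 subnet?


Mask: 255.255.240.0
29.24.108.236 AND mask = 29.24.96.0
137.80.224.139 AND mask = 137.80.224.0
No, different subnets (29.24.96.0 vs 137.80.224.0)


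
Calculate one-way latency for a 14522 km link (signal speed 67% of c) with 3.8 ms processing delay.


Speed = 0.67 * 3e5 km/s = 201000 km/s
Propagation delay = 14522 / 201000 = 0.0722 s = 72.2488 ms
Processing delay = 3.8 ms
Total one-way latency = 76.0488 ms


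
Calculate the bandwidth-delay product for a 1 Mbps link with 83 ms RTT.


BDP = bandwidth * RTT
= 1 Mbps * 83 ms
= 1 * 1e6 * 83 / 1000 bits
= 83000 bits
= 10375 bytes
= 10.1318 KB
BDP = 83000 bits (10375 bytes)


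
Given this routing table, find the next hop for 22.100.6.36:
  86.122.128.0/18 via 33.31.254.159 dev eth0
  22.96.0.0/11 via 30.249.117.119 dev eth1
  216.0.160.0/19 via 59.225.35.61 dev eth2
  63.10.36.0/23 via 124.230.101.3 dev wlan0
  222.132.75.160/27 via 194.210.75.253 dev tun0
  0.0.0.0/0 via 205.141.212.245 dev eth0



Longest prefix match for 22.100.6.36:
  /18 86.122.128.0: no
  /11 22.96.0.0: MATCH
  /19 216.0.160.0: no
  /23 63.10.36.0: no
  /27 222.132.75.160: no
  /0 0.0.0.0: MATCH
Selected: next-hop 30.249.117.119 via eth1 (matched /11)


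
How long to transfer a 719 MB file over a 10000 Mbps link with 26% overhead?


Effective throughput = 10000 * (1 - 26/100) = 7400 Mbps
File size in Mb = 719 * 8 = 5752 Mb
Time = 5752 / 7400
Time = 0.7773 seconds


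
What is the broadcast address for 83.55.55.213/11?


Network: 83.32.0.0/11
Host bits = 21
Set all host bits to 1:
Broadcast: 83.63.255.255


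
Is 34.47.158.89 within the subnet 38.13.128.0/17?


Subnet network: 38.13.128.0
Test IP AND mask: 34.47.128.0
No, 34.47.158.89 is not in 38.13.128.0/17


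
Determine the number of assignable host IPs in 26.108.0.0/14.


Host bits = 32 - 14 = 18
Total addresses = 2^18 = 262144
Usable = total - 2 (network and broadcast)
Usable hosts: 262142


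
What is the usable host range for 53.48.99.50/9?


Network: 53.0.0.0
Broadcast: 53.127.255.255
First usable = network + 1
Last usable = broadcast - 1
Range: 53.0.0.1 to 53.127.255.254


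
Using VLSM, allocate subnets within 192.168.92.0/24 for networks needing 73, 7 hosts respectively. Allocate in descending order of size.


73 hosts -> /25 (126 usable): 192.168.92.0/25
7 hosts -> /28 (14 usable): 192.168.92.128/28
Allocation: 192.168.92.0/25 (73 hosts, 126 usable); 192.168.92.128/28 (7 hosts, 14 usable)


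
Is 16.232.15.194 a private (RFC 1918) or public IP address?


RFC 1918 private ranges:
  10.0.0.0/8 (10.0.0.0 - 10.255.255.255)
  172.16.0.0/12 (172.16.0.0 - 172.31.255.255)
  192.168.0.0/16 (192.168.0.0 - 192.168.255.255)
Public (not in any RFC 1918 range)


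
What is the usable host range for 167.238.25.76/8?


Network: 167.0.0.0
Broadcast: 167.255.255.255
First usable = network + 1
Last usable = broadcast - 1
Range: 167.0.0.1 to 167.255.255.254


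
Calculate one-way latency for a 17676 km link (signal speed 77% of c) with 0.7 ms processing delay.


Speed = 0.77 * 3e5 km/s = 231000 km/s
Propagation delay = 17676 / 231000 = 0.0765 s = 76.5195 ms
Processing delay = 0.7 ms
Total one-way latency = 77.2195 ms


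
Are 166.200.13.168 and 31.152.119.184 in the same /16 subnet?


Mask: 255.255.0.0
166.200.13.168 AND mask = 166.200.0.0
31.152.119.184 AND mask = 31.152.0.0
No, different subnets (166.200.0.0 vs 31.152.0.0)


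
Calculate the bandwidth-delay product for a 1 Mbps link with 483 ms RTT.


BDP = bandwidth * RTT
= 1 Mbps * 483 ms
= 1 * 1e6 * 483 / 1000 bits
= 483000 bits
= 60375 bytes
= 58.96 KB
BDP = 483000 bits (60375 bytes)


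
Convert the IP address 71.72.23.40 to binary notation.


71 = 01000111
72 = 01001000
23 = 00010111
40 = 00101000
Binary: 01000111.01001000.00010111.00101000


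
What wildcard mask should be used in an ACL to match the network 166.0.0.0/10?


Subnet mask: 255.192.0.0
Wildcard = 255.255.255.255 - subnet mask
255 - 255 = 0
255 - 192 = 63
255 - 0 = 255
255 - 0 = 255
Wildcard: 0.63.255.255


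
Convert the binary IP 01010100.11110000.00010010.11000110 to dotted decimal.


01010100 = 84
11110000 = 240
00010010 = 18
11000110 = 198
IP: 84.240.18.198


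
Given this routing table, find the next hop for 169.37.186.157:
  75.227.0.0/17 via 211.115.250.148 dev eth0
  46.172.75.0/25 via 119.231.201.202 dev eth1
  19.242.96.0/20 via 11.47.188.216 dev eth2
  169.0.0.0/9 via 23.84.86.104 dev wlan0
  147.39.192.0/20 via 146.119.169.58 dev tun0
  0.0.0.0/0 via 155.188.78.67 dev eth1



Longest prefix match for 169.37.186.157:
  /17 75.227.0.0: no
  /25 46.172.75.0: no
  /20 19.242.96.0: no
  /9 169.0.0.0: MATCH
  /20 147.39.192.0: no
  /0 0.0.0.0: MATCH
Selected: next-hop 23.84.86.104 via wlan0 (matched /9)


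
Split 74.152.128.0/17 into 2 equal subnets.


New prefix = 17 + 1 = 18
Each subnet has 16384 addresses
  74.152.128.0/18
  74.152.192.0/18
Subnets: 74.152.128.0/18, 74.152.192.0/18


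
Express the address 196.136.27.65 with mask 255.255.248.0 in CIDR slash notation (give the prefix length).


Binary: 11111111.11111111.11111000.00000000
Count leading 1s
Prefix: /21


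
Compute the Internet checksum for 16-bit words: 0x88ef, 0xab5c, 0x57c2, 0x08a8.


Sum all words (with carry folding):
+ 0x88ef = 0x88ef
+ 0xab5c = 0x344c
+ 0x57c2 = 0x8c0e
+ 0x08a8 = 0x94b6
One's complement: ~0x94b6
Checksum = 0x6b49


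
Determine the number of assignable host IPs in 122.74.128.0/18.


Host bits = 32 - 18 = 14
Total addresses = 2^14 = 16384
Usable = total - 2 (network and broadcast)
Usable hosts: 16382


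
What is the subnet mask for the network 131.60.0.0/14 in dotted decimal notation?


/14 means 14 network bits, 18 host bits
Binary: 11111111111111000000000000000000
Mask: 255.252.0.0


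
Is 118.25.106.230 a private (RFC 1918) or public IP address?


RFC 1918 private ranges:
  10.0.0.0/8 (10.0.0.0 - 10.255.255.255)
  172.16.0.0/12 (172.16.0.0 - 172.31.255.255)
  192.168.0.0/16 (192.168.0.0 - 192.168.255.255)
Public (not in any RFC 1918 range)


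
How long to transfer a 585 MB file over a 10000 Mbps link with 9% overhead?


Effective throughput = 10000 * (1 - 9/100) = 9100 Mbps
File size in Mb = 585 * 8 = 4680 Mb
Time = 4680 / 9100
Time = 0.5143 seconds


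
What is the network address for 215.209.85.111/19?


IP:   11010111.11010001.01010101.01101111
Mask: 11111111.11111111.11100000.00000000
AND operation:
Net:  11010111.11010001.01000000.00000000
Network: 215.209.64.0/19


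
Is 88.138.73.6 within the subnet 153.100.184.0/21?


Subnet network: 153.100.184.0
Test IP AND mask: 88.138.72.0
No, 88.138.73.6 is not in 153.100.184.0/21


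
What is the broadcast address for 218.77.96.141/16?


Network: 218.77.0.0/16
Host bits = 16
Set all host bits to 1:
Broadcast: 218.77.255.255


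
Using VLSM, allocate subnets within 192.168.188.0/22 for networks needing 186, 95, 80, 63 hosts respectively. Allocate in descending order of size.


186 hosts -> /24 (254 usable): 192.168.188.0/24
95 hosts -> /25 (126 usable): 192.168.189.0/25
80 hosts -> /25 (126 usable): 192.168.189.128/25
63 hosts -> /25 (126 usable): 192.168.190.0/25
Allocation: 192.168.188.0/24 (186 hosts, 254 usable); 192.168.189.0/25 (95 hosts, 126 usable); 192.168.189.128/25 (80 hosts, 126 usable); 192.168.190.0/25 (63 hosts, 126 usable)


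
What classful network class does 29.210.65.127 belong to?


First octet: 29
Binary: 00011101
0xxxxxxx -> Class A (1-126)
Class A, default mask 255.0.0.0 (/8)


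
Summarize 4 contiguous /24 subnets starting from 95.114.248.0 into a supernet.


Original prefix: /24
Number of subnets: 4 = 2^2
New prefix = 24 - 2 = 22
Supernet: 95.114.248.0/22


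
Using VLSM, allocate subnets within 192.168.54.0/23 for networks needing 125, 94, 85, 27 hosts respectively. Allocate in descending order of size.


125 hosts -> /25 (126 usable): 192.168.54.0/25
94 hosts -> /25 (126 usable): 192.168.54.128/25
85 hosts -> /25 (126 usable): 192.168.55.0/25
27 hosts -> /27 (30 usable): 192.168.55.128/27
Allocation: 192.168.54.0/25 (125 hosts, 126 usable); 192.168.54.128/25 (94 hosts, 126 usable); 192.168.55.0/25 (85 hosts, 126 usable); 192.168.55.128/27 (27 hosts, 30 usable)


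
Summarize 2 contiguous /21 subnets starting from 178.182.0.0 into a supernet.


Original prefix: /21
Number of subnets: 2 = 2^1
New prefix = 21 - 1 = 20
Supernet: 178.182.0.0/20


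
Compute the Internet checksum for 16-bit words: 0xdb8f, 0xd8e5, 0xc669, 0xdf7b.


Sum all words (with carry folding):
+ 0xdb8f = 0xdb8f
+ 0xd8e5 = 0xb475
+ 0xc669 = 0x7adf
+ 0xdf7b = 0x5a5b
One's complement: ~0x5a5b
Checksum = 0xa5a4


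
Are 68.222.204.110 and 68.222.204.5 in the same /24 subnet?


Mask: 255.255.255.0
68.222.204.110 AND mask = 68.222.204.0
68.222.204.5 AND mask = 68.222.204.0
Yes, same subnet (68.222.204.0)


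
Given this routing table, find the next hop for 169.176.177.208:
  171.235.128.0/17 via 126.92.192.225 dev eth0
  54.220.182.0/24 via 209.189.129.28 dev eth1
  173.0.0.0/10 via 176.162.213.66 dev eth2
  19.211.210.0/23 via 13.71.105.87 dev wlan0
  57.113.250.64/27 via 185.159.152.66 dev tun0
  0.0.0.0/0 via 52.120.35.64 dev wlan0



Longest prefix match for 169.176.177.208:
  /17 171.235.128.0: no
  /24 54.220.182.0: no
  /10 173.0.0.0: no
  /23 19.211.210.0: no
  /27 57.113.250.64: no
  /0 0.0.0.0: MATCH
Selected: next-hop 52.120.35.64 via wlan0 (matched /0)


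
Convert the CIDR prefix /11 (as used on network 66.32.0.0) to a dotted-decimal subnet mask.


/11 means 11 network bits, 21 host bits
Binary: 11111111111000000000000000000000
Mask: 255.224.0.0


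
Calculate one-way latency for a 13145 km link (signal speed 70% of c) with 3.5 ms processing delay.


Speed = 0.7 * 3e5 km/s = 210000 km/s
Propagation delay = 13145 / 210000 = 0.0626 s = 62.5952 ms
Processing delay = 3.5 ms
Total one-way latency = 66.0952 ms


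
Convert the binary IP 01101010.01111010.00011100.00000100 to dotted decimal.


01101010 = 106
01111010 = 122
00011100 = 28
00000100 = 4
IP: 106.122.28.4


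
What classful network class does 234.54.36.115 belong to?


First octet: 234
Binary: 11101010
1110xxxx -> Class D (224-239)
Class D (multicast), default mask N/A


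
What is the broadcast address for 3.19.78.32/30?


Network: 3.19.78.32/30
Host bits = 2
Set all host bits to 1:
Broadcast: 3.19.78.35


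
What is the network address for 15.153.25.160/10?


IP:   00001111.10011001.00011001.10100000
Mask: 11111111.11000000.00000000.00000000
AND operation:
Net:  00001111.10000000.00000000.00000000
Network: 15.128.0.0/10


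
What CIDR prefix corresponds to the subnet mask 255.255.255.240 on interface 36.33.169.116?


Binary: 11111111.11111111.11111111.11110000
Count leading 1s
Prefix: /28


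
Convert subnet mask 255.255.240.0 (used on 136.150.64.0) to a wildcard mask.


Subnet mask: 255.255.240.0
Wildcard = 255.255.255.255 - subnet mask
255 - 255 = 0
255 - 255 = 0
255 - 240 = 15
255 - 0 = 255
Wildcard: 0.0.15.255


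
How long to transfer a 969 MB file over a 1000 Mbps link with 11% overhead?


Effective throughput = 1000 * (1 - 11/100) = 890 Mbps
File size in Mb = 969 * 8 = 7752 Mb
Time = 7752 / 890
Time = 8.7101 seconds


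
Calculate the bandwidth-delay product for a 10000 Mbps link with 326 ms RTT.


BDP = bandwidth * RTT
= 10000 Mbps * 326 ms
= 10000 * 1e6 * 326 / 1000 bits
= 3260000000 bits
= 407500000 bytes
= 397949.2188 KB
BDP = 3260000000 bits (407500000 bytes)


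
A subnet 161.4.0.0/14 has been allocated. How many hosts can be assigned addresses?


Host bits = 32 - 14 = 18
Total addresses = 2^18 = 262144
Usable = total - 2 (network and broadcast)
Usable hosts: 262142


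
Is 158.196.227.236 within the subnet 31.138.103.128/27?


Subnet network: 31.138.103.128
Test IP AND mask: 158.196.227.224
No, 158.196.227.236 is not in 31.138.103.128/27


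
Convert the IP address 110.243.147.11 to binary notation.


110 = 01101110
243 = 11110011
147 = 10010011
11 = 00001011
Binary: 01101110.11110011.10010011.00001011


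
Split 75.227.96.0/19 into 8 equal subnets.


New prefix = 19 + 3 = 22
Each subnet has 1024 addresses
  75.227.96.0/22
  75.227.100.0/22
  75.227.104.0/22
  75.227.108.0/22
  75.227.112.0/22
  75.227.116.0/22
  75.227.120.0/22
  75.227.124.0/22
Subnets: 75.227.96.0/22, 75.227.100.0/22, 75.227.104.0/22, 75.227.108.0/22, 75.227.112.0/22, 75.227.116.0/22, 75.227.120.0/22, 75.227.124.0/22


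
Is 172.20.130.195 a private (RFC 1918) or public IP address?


RFC 1918 private ranges:
  10.0.0.0/8 (10.0.0.0 - 10.255.255.255)
  172.16.0.0/12 (172.16.0.0 - 172.31.255.255)
  192.168.0.0/16 (192.168.0.0 - 192.168.255.255)
Private (in 172.16.0.0/12)


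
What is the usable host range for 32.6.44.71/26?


Network: 32.6.44.64
Broadcast: 32.6.44.127
First usable = network + 1
Last usable = broadcast - 1
Range: 32.6.44.65 to 32.6.44.126


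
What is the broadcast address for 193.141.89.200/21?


Network: 193.141.88.0/21
Host bits = 11
Set all host bits to 1:
Broadcast: 193.141.95.255


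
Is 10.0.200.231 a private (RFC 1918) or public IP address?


RFC 1918 private ranges:
  10.0.0.0/8 (10.0.0.0 - 10.255.255.255)
  172.16.0.0/12 (172.16.0.0 - 172.31.255.255)
  192.168.0.0/16 (192.168.0.0 - 192.168.255.255)
Private (in 10.0.0.0/8)
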